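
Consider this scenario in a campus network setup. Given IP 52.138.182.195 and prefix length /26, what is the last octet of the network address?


Given: IP = 52.138.182.195, prefix = /26
Subnet mask = 255.255.255.192
Last octet of IP: 195
Last octet of mask: 192
Network last octet = 195 AND 192 = 192

192


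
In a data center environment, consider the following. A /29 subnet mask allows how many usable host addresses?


Given: subnet mask /29
Host bits = 32 - 29 = 3
Total addresses = 2^3 = 8
Usable hosts = 8 - 2 (network + broadcast) = 6

6


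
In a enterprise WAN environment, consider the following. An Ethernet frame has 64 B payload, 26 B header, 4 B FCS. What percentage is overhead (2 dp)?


Given: payload = 64 B, header = 26 B, trailer = 4 B
Overhead bytes = header + trailer = 26 + 4 = 30
Total frame = payload + overhead = 64 + 30 = 94
Overhead % = 30 / 94 * 100 = 31.9149% -> 31.91% (2 dp)

31.91


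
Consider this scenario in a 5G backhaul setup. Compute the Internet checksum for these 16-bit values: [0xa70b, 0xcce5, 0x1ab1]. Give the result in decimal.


Given words: [0xa70b, 0xcce5, 0x1ab1]
Step 1: Sum all words
Raw sum = 42763 + 52453 + 6833 = 102049
Step 2: Fold carry: (36513 + 1) = 36514
One's complement = ~36514 & 0xFFFF = 29021

29021


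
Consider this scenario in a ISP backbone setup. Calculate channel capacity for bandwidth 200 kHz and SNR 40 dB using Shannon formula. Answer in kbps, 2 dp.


Given: B = 200 kHz, SNR = 40 dB
SNR linear = 10^(40/10) = 10000
1 + SNR = 10001
log2(10001) = 13.2878566418
C = 200 * 1000 * 13.2878566418 = 2657571.3284 bps
C = 2657.571328 kbps -> 2657.57 kbps (2 dp)

2657.57


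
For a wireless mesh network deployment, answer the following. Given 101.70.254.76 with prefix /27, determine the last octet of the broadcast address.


Given: IP = 101.70.254.76, prefix = /27
Host bits = 32 - 27 = 5
Network last octet = 76 AND mask = 64
Host part size = 2^5 - 1 = 31
Broadcast last octet = 64 OR 31 = 95

95


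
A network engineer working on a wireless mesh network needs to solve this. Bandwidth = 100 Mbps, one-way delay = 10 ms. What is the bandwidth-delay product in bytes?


Given: bandwidth = 100 Mbps, delay = 10 ms
BDP in bits = 100 * 10^6 * 10 / 1000
BDP in bits = 1000000
BDP in bytes = 1000000 / 8 = 125000

125000


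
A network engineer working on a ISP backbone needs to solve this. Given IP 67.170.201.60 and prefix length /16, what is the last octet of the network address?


Given: IP = 67.170.201.60, prefix = /16
Subnet mask = 255.255.0.0
Last octet of IP: 60
Last octet of mask: 0
Network last octet = 60 AND 0 = 0

0


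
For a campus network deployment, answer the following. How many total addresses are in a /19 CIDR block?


Given: CIDR prefix /19
Host bits = 32 - 19 = 13
Total addresses = 2^13 = 8192

8192


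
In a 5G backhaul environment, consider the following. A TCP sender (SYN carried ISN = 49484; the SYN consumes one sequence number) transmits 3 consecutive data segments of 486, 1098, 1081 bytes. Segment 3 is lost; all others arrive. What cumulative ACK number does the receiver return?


SYN uses sequence number 49484; first data byte = ISN + 1 = 49485.
Segment 1: SEQ = 49485, len = 486 B, covers [49485, 49970]
Segment 2: SEQ = 49971, len = 1098 B, covers [49971, 51068]
Segment 3: SEQ = 51069, len = 1081 B, covers [51069, 52149] [LOST]
In-order data received: bytes [49485, 51068] (segments 1..2).
Segment 3 missing -> gap begins at byte 51069.
Cumulative ACK = next expected in-order byte = 49485 + 486 + 1098 = 51069

51069


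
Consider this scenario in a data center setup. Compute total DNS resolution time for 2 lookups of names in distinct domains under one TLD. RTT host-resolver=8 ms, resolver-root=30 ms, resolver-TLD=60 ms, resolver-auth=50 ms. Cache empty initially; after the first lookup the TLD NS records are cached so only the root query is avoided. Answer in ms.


Lookup 1 (cold cache): local + root + TLD + auth = 8 + 30 + 60 + 50 = 148 ms
Lookups 2..2 (TLD NS cached -> skip root; new domain -> still ask TLD and auth): local + TLD + auth = 8 + 60 + 50 = 118 ms each
Remaining 1 lookups: 1 * 118 = 118 ms
Total = 148 + 118 = 266 ms

266


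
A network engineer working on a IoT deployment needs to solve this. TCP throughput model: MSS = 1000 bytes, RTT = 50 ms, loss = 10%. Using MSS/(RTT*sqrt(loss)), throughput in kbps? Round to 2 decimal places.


Given: MSS = 1000 bytes, RTT = 50 ms, loss = 10%
RTT in seconds = 50 / 1000 = 0.05
Loss rate = 10% = 0.1
sqrt(loss) = sqrt(0.1) = 0.316227766017
Throughput (bytes/s) = 1000 / (0.05 * 0.316227766017) = 63245.5532
Throughput (kbps) = 63245.5532 * 8 / 1000 = 505.964426 -> 505.96 kbps (2 dp)

505.96


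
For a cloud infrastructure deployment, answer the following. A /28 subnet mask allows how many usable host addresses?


Given: subnet mask /28
Host bits = 32 - 28 = 4
Total addresses = 2^4 = 16
Usable hosts = 16 - 2 (network + broadcast) = 14

14


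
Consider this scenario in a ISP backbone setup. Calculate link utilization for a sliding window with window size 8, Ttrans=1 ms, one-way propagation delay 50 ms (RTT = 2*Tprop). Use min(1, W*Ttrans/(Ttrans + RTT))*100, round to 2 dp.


Given: W = 8, Ttrans = 1 ms, RTT = 100 ms (= 2 * Tprop, Tprop = 50 ms)
Cycle time = Ttrans + RTT = 1 + 100 = 101 ms (first packet sent until its ACK returns)
W * Ttrans = 8 * 1 = 8 ms of sending per cycle
W * Ttrans / (Ttrans + RTT) = 8 / 101 = 0.079208
U = min(1, 0.079208) = 0.079208
U% = 7.92%

7.92


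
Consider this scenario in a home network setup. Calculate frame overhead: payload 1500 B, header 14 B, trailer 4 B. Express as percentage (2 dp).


Given: payload = 1500 B, header = 14 B, trailer = 4 B
Overhead bytes = header + trailer = 14 + 4 = 18
Total frame = payload + overhead = 1500 + 18 = 1518
Overhead % = 18 / 1518 * 100 = 1.1858% -> 1.19% (2 dp)

1.19


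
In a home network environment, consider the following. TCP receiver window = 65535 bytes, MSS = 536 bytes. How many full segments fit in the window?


Given: RWND = 65535 bytes, MSS = 536 bytes
Full segments = floor(RWND / MSS)
Full segments = floor(65535 / 536)
Full segments = floor(122.2668) = 122

122


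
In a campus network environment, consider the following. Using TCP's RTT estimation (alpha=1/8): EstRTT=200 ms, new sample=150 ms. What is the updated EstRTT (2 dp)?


Given: EstRTT = 200 ms, SampleRTT = 150 ms, alpha = 1/8
New EstRTT = (1 - alpha) * EstRTT + alpha * SampleRTT
(7/8) * 200 = 175
(1/8) * 150 = 18.75
New EstRTT = 175 + 18.75 = 193.75 ms -> 193.75 ms (2 dp)

193.75


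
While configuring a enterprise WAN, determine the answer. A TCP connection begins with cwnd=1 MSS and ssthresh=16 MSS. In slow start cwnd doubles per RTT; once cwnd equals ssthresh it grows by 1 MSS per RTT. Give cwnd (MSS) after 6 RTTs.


RTT 0: cwnd = 1 MSS (initial)
RTT 1: cwnd = 2 MSS (slow start, doubled)
RTT 2: cwnd = 4 MSS (slow start, doubled)
RTT 3: cwnd = 8 MSS (slow start, doubled)
RTT 4: cwnd = 16 MSS (slow start, doubled)
RTT 5: cwnd = 17 MSS (congestion avoidance, +1)
RTT 6: cwnd = 18 MSS (congestion avoidance, +1)

18


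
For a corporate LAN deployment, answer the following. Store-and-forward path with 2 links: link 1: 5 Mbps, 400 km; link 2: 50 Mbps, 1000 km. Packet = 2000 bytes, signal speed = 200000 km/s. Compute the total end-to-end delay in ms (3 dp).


Packet = 2000 bytes = 16000 bits. Store-and-forward: sum (t_trans + t_prop) per link.
Link 1: t_trans = 16000/(5*10^6) s = 3.2000 ms; t_prop = 400/200000 s = 2.0000 ms; subtotal = 5.2000 ms
Link 2: t_trans = 16000/(50*10^6) s = 0.3200 ms; t_prop = 1000/200000 s = 5.0000 ms; subtotal = 5.3200 ms
End-to-end = 5.2000 + 5.3200 = 10.5200 ms -> 10.520 ms (3 dp)

10.520


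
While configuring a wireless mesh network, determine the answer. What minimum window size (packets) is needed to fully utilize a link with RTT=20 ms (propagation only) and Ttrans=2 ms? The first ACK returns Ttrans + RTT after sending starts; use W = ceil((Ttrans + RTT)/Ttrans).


Given: Ttrans = 2 ms, RTT = 20 ms (= 2 * Tprop, Tprop = 10 ms)
Time until first ACK returns = Ttrans + RTT = 2 + 20 = 22 ms
Need W * Ttrans >= Ttrans + RTT  ->  W >= (Ttrans + RTT) / Ttrans
(Ttrans + RTT) / Ttrans = 22 / 2 = 11
W_min = ceil(11) = 11

11


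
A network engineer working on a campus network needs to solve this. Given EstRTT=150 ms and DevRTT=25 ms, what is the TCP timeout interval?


Given: EstRTT = 150 ms, DevRTT = 25 ms
Timeout = EstRTT + 4 * DevRTT
4 * DevRTT = 4 * 25 = 100
Timeout = 150 + 100 = 250 ms

250


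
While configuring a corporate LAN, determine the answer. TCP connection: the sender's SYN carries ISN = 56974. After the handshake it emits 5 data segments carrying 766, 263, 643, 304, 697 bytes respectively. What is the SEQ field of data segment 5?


The SYN occupies sequence number ISN = 56974, so the first data byte is ISN + 1 = 56975.
SEQ of data segment i = (ISN + 1) + sum of payload sizes of segments 1..i-1.
Segment 1: SEQ = 56975, payload = 766 bytes
Segment 2: SEQ = 57741, payload = 263 bytes
Segment 3: SEQ = 58004, payload = 643 bytes
Segment 4: SEQ = 58647, payload = 304 bytes
Segment 5: SEQ = 58951, payload = 697 bytes
SEQ of segment 5 = 56975 + 766 + 263 + 643 + 304 = 58951

58951


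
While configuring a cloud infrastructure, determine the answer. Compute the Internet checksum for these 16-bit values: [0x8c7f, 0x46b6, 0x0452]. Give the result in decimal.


Given words: [0x8c7f, 0x46b6, 0x0452]
Step 1: Sum all words
Raw sum = 35967 + 18102 + 1106 = 55175
One's complement = ~55175 & 0xFFFF = 10360

10360


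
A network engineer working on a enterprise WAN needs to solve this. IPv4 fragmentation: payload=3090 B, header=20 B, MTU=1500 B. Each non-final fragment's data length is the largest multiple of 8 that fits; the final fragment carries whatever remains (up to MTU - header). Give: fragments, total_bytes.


Max data per non-final fragment = floor((MTU - header)/8)*8 = floor((1500 - 20)/8)*8 = floor(1480/8)*8 = 1480 B
Final fragment needs no 8-byte alignment: it can carry up to MTU - header = 1480 B
Non-final fragments needed = ceil((payload - 1480) / 1480) = ceil(1610/1480) = ceil(1.0878) = 2
Number of fragments = 2 + 1 = 3
Fragment sizes (data): 2 * 1480 B + 130 B (last, 130 <= 1480 OK)
Total bytes sent = payload + n_frags * header = 3090 + 3*20 = 3090 + 60 = 3150 B

3, 3150


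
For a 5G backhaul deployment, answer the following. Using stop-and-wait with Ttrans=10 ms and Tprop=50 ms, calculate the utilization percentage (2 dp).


Given: Ttrans = 10 ms, Tprop = 50 ms
RTT = 2 * Tprop = 2 * 50 = 100 ms
U = Ttrans / (Ttrans + RTT)
U = 10 / (10 + 100)
U = 10 / 110 = 0.090909
U% = 9.09%

9.09


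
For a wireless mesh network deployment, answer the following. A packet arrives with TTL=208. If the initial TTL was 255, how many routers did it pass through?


Given: initial TTL = 255, received TTL = 208
Hops = initial TTL - received TTL
Hops = 255 - 208 = 47

47


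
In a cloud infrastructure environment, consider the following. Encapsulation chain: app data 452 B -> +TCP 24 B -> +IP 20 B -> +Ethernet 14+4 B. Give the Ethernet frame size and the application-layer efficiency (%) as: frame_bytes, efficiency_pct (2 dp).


TCP segment = 452 + 24 = 476 B
IP packet = 476 + 20 = 496 B
Ethernet frame = 496 + 14 + 4 = 514 B
Efficiency = app / frame = 452 / 514 = 0.879377 = 87.9377% -> 87.94% (2 dp)

514, 87.94


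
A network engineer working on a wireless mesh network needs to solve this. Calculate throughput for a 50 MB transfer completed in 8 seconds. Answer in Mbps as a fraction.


Given: file = 50 MB, time = 8 s
File in Mb = 50 * 8 = 400 Mb
Throughput = 400 / 8 Mbps
Throughput = 50 Mbps

50


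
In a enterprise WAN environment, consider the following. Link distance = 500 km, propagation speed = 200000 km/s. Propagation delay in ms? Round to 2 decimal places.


Given: distance = 500 km, speed = 200000 km/s
Delay = distance / speed = 500 / 200000 seconds
Delay in ms = 500 * 1000 / 200000
Delay = 2.5000 ms
Rounded to 2 dp = 2.50 ms

2.50


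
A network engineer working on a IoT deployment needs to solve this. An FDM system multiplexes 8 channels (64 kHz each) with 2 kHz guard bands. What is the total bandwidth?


Given: 8 channels, 64 kHz each, guard = 2 kHz
Channel bandwidth = 8 * 64 = 512 kHz
Guard bands = 7 gaps * 2 kHz = 14 kHz
Total = 512 + 14 = 526 kHz

526


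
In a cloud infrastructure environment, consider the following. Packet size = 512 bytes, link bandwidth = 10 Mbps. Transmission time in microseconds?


Given: packet = 512 bytes, bandwidth = 10 Mbps
Packet in bits = 512 * 8 = 4096 bits
Bandwidth = 10 * 10^6 = 10000000 bps
Time = 4096 / 10000000 seconds
Time in us = 4096 * 10^6 / 10000000 = 409.6

409.6


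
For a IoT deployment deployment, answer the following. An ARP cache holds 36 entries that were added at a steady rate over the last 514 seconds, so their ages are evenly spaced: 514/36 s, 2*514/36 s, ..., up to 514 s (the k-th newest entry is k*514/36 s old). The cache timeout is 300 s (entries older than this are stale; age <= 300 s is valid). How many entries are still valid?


Ages are k * 514/36 s for k = 1..36 (spacing = 14.2778 s).
Entry k is valid iff k * 514/36 <= 300 iff k <= 36 * 300 / 514 = 21.0117
n_valid = floor(21.0117) = 21
(n_stale = 36 - 21 = 15)

21


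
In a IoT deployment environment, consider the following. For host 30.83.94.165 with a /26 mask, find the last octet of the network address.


Given: IP = 30.83.94.165, prefix = /26
Subnet mask = 255.255.255.192
Last octet of IP: 165
Last octet of mask: 192
Network last octet = 165 AND 192 = 128

128


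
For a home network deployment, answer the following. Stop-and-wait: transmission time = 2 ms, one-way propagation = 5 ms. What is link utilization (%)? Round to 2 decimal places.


Given: Ttrans = 2 ms, Tprop = 5 ms
RTT = 2 * Tprop = 2 * 5 = 10 ms
U = Ttrans / (Ttrans + RTT)
U = 2 / (2 + 10)
U = 2 / 12 = 0.166667
U% = 16.67%

16.67


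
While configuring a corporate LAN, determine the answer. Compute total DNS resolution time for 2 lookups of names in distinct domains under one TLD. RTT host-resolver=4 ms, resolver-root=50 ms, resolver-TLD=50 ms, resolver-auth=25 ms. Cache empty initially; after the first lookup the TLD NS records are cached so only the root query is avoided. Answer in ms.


Lookup 1 (cold cache): local + root + TLD + auth = 4 + 50 + 50 + 25 = 129 ms
Lookups 2..2 (TLD NS cached -> skip root; new domain -> still ask TLD and auth): local + TLD + auth = 4 + 50 + 25 = 79 ms each
Remaining 1 lookups: 1 * 79 = 79 ms
Total = 129 + 79 = 208 ms

208


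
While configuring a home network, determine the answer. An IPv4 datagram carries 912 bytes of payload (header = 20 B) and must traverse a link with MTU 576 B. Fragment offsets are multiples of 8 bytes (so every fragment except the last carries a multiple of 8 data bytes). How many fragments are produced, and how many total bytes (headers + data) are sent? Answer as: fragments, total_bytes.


Max data per non-final fragment = floor((MTU - header)/8)*8 = floor((576 - 20)/8)*8 = floor(556/8)*8 = 552 B
Final fragment needs no 8-byte alignment: it can carry up to MTU - header = 556 B
Non-final fragments needed = ceil((payload - 556) / 552) = ceil(356/552) = ceil(0.6449) = 1
Number of fragments = 1 + 1 = 2
Fragment sizes (data): 1 * 552 B + 360 B (last, 360 <= 556 OK)
Total bytes sent = payload + n_frags * header = 912 + 2*20 = 912 + 40 = 952 B

2, 952


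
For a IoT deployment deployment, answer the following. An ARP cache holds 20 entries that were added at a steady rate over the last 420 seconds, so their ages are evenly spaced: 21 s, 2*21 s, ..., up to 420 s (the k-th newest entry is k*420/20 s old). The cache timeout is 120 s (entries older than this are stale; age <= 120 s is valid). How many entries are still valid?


Ages are k * 420/20 s for k = 1..20 (spacing = 21.0000 s).
Entry k is valid iff k * 420/20 <= 120 iff k <= 20 * 120 / 420 = 5.7143
n_valid = floor(5.7143) = 5
(n_stale = 20 - 5 = 15)

5


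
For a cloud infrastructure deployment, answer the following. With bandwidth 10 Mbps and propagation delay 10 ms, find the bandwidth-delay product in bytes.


Given: bandwidth = 10 Mbps, delay = 10 ms
BDP in bits = 10 * 10^6 * 10 / 1000
BDP in bits = 100000
BDP in bytes = 100000 / 8 = 12500

12500


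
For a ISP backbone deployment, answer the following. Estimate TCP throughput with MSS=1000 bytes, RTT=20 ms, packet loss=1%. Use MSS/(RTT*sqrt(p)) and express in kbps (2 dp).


Given: MSS = 1000 bytes, RTT = 20 ms, loss = 1%
RTT in seconds = 20 / 1000 = 0.02
Loss rate = 1% = 0.01
sqrt(loss) = sqrt(0.01) = 0.1
Throughput (bytes/s) = 1000 / (0.02 * 0.1) = 500000.0000
Throughput (kbps) = 500000.0000 * 8 / 1000 = 4000.000000 -> 4000.00 kbps (2 dp)

4000.00


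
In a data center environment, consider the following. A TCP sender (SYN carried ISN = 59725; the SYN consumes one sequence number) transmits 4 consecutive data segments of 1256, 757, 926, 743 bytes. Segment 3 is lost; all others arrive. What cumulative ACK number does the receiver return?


SYN uses sequence number 59725; first data byte = ISN + 1 = 59726.
Segment 1: SEQ = 59726, len = 1256 B, covers [59726, 60981]
Segment 2: SEQ = 60982, len = 757 B, covers [60982, 61738]
Segment 3: SEQ = 61739, len = 926 B, covers [61739, 62664] [LOST]
Segment 4: SEQ = 62665, len = 743 B, covers [62665, 63407]
In-order data received: bytes [59726, 61738] (segments 1..2).
Segment 3 missing -> gap begins at byte 61739; later segments buffered out of order.
Cumulative ACK = next expected in-order byte = 59726 + 1256 + 757 = 61739

61739


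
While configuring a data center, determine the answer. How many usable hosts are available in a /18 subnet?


Given: subnet mask /18
Host bits = 32 - 18 = 14
Total addresses = 2^14 = 16384
Usable hosts = 16384 - 2 (network + broadcast) = 16382

16382


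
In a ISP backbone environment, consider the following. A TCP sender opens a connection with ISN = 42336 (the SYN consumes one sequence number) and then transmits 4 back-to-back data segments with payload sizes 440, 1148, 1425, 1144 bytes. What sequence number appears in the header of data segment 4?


The SYN occupies sequence number ISN = 42336, so the first data byte is ISN + 1 = 42337.
SEQ of data segment i = (ISN + 1) + sum of payload sizes of segments 1..i-1.
Segment 1: SEQ = 42337, payload = 440 bytes
Segment 2: SEQ = 42777, payload = 1148 bytes
Segment 3: SEQ = 43925, payload = 1425 bytes
Segment 4: SEQ = 45350, payload = 1144 bytes
SEQ of segment 4 = 42337 + 440 + 1148 + 1425 = 45350

45350


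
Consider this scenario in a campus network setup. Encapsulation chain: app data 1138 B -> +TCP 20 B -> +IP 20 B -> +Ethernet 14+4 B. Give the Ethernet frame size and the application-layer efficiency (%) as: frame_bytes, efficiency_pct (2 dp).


TCP segment = 1138 + 20 = 1158 B
IP packet = 1158 + 20 = 1178 B
Ethernet frame = 1178 + 14 + 4 = 1196 B
Efficiency = app / frame = 1138 / 1196 = 0.951505 = 95.1505% -> 95.15% (2 dp)

1196, 95.15


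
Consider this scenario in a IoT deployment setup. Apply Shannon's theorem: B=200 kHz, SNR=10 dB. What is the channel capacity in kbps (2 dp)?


Given: B = 200 kHz, SNR = 10 dB
SNR linear = 10^(10/10) = 10
1 + SNR = 11
log2(11) = 3.4594316186
C = 200 * 1000 * 3.4594316186 = 691886.3237 bps
C = 691.886324 kbps -> 691.89 kbps (2 dp)

691.89


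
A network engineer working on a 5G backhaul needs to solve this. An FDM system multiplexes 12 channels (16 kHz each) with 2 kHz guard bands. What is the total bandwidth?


Given: 12 channels, 16 kHz each, guard = 2 kHz
Channel bandwidth = 12 * 16 = 192 kHz
Guard bands = 11 gaps * 2 kHz = 22 kHz
Total = 192 + 22 = 214 kHz

214


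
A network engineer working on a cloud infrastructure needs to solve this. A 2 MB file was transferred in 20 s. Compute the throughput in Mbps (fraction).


Given: file = 2 MB, time = 20 s
File in Mb = 2 * 8 = 16 Mb
Throughput = 16 / 20 Mbps
Throughput = 4/5 Mbps

4/5


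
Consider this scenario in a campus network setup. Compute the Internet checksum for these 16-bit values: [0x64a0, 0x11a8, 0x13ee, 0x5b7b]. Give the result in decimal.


Given words: [0x64a0, 0x11a8, 0x13ee, 0x5b7b]
Step 1: Sum all words
Raw sum = 25760 + 4520 + 5102 + 23419 = 58801
One's complement = ~58801 & 0xFFFF = 6734

6734


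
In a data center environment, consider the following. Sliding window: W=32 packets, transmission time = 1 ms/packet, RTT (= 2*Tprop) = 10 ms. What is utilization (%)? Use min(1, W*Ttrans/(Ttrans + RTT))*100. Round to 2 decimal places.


Given: W = 32, Ttrans = 1 ms, RTT = 10 ms (= 2 * Tprop, Tprop = 5 ms)
Cycle time = Ttrans + RTT = 1 + 10 = 11 ms (first packet sent until its ACK returns)
W * Ttrans = 32 * 1 = 32 ms of sending per cycle
W * Ttrans / (Ttrans + RTT) = 32 / 11 = 2.909091
U = min(1, 2.909091) = 1.000000
U% = 100.00%

100.00


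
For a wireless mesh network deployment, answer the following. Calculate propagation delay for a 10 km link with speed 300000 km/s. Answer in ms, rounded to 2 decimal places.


Given: distance = 10 km, speed = 300000 km/s
Delay = distance / speed = 10 / 300000 seconds
Delay in ms = 10 * 1000 / 300000
Delay = 0.0333 ms
Rounded to 2 dp = 0.03 ms

0.03


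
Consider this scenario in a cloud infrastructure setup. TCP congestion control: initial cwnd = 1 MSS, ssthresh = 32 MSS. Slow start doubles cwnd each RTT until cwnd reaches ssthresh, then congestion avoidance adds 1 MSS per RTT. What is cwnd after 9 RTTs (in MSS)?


RTT 0: cwnd = 1 MSS (initial)
RTT 1: cwnd = 2 MSS (slow start, doubled)
RTT 2: cwnd = 4 MSS (slow start, doubled)
RTT 3: cwnd = 8 MSS (slow start, doubled)
RTT 4: cwnd = 16 MSS (slow start, doubled)
RTT 5: cwnd = 32 MSS (slow start, doubled)
RTT 6: cwnd = 33 MSS (congestion avoidance, +1)
RTT 7: cwnd = 34 MSS (congestion avoidance, +1)
RTT 8: cwnd = 35 MSS (congestion avoidance, +1)
RTT 9: cwnd = 36 MSS (congestion avoidance, +1)

36


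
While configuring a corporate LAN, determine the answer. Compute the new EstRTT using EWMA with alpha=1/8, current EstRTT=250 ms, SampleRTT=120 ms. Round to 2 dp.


Given: EstRTT = 250 ms, SampleRTT = 120 ms, alpha = 1/8
New EstRTT = (1 - alpha) * EstRTT + alpha * SampleRTT
(7/8) * 250 = 218.75
(1/8) * 120 = 15
New EstRTT = 218.75 + 15 = 233.75 ms -> 233.75 ms (2 dp)

233.75


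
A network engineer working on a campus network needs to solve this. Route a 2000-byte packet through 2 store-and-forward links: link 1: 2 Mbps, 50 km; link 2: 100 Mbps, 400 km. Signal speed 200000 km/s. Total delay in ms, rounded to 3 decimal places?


Packet = 2000 bytes = 16000 bits. Store-and-forward: sum (t_trans + t_prop) per link.
Link 1: t_trans = 16000/(2*10^6) s = 8.0000 ms; t_prop = 50/200000 s = 0.2500 ms; subtotal = 8.2500 ms
Link 2: t_trans = 16000/(100*10^6) s = 0.1600 ms; t_prop = 400/200000 s = 2.0000 ms; subtotal = 2.1600 ms
End-to-end = 8.2500 + 2.1600 = 10.4100 ms -> 10.410 ms (3 dp)

10.410


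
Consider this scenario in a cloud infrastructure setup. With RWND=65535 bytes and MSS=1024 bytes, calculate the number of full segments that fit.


Given: RWND = 65535 bytes, MSS = 1024 bytes
Full segments = floor(RWND / MSS)
Full segments = floor(65535 / 1024)
Full segments = floor(63.999) = 63

63


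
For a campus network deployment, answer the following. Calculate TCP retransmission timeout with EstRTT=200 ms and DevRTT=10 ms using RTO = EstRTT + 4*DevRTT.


Given: EstRTT = 200 ms, DevRTT = 10 ms
Timeout = EstRTT + 4 * DevRTT
4 * DevRTT = 4 * 10 = 40
Timeout = 200 + 40 = 240 ms

240


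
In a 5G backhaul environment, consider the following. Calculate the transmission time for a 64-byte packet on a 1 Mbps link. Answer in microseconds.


Given: packet = 64 bytes, bandwidth = 1 Mbps
Packet in bits = 64 * 8 = 512 bits
Bandwidth = 1 * 10^6 = 1000000 bps
Time = 512 / 1000000 seconds
Time in us = 512 * 10^6 / 1000000 = 512

512


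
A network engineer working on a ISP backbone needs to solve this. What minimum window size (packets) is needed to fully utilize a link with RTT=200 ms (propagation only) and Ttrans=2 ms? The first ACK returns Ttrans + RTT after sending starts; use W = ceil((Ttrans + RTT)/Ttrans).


Given: Ttrans = 2 ms, RTT = 200 ms (= 2 * Tprop, Tprop = 100 ms)
Time until first ACK returns = Ttrans + RTT = 2 + 200 = 202 ms
Need W * Ttrans >= Ttrans + RTT  ->  W >= (Ttrans + RTT) / Ttrans
(Ttrans + RTT) / Ttrans = 202 / 2 = 101
W_min = ceil(101) = 101

101


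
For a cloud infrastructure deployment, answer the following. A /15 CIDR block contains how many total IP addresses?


Given: CIDR prefix /15
Host bits = 32 - 15 = 17
Total addresses = 2^17 = 131072

131072


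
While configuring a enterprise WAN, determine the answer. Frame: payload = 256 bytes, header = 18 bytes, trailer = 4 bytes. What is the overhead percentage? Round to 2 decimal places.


Given: payload = 256 B, header = 18 B, trailer = 4 B
Overhead bytes = header + trailer = 18 + 4 = 22
Total frame = payload + overhead = 256 + 22 = 278
Overhead % = 22 / 278 * 100 = 7.9137% -> 7.91% (2 dp)

7.91


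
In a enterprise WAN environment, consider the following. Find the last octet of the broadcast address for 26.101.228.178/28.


Given: IP = 26.101.228.178, prefix = /28
Host bits = 32 - 28 = 4
Network last octet = 178 AND mask = 176
Host part size = 2^4 - 1 = 15
Broadcast last octet = 176 OR 15 = 191

191


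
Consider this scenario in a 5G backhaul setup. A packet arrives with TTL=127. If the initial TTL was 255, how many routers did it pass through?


Given: initial TTL = 255, received TTL = 127
Hops = initial TTL - received TTL
Hops = 255 - 127 = 128

128


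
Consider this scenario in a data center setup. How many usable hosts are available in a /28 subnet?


Given: subnet mask /28
Host bits = 32 - 28 = 4
Total addresses = 2^4 = 16
Usable hosts = 16 - 2 (network + broadcast) = 14

14


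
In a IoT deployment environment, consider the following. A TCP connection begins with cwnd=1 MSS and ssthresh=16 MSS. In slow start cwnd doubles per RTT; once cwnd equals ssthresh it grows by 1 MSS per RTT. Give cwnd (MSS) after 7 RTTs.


RTT 0: cwnd = 1 MSS (initial)
RTT 1: cwnd = 2 MSS (slow start, doubled)
RTT 2: cwnd = 4 MSS (slow start, doubled)
RTT 3: cwnd = 8 MSS (slow start, doubled)
RTT 4: cwnd = 16 MSS (slow start, doubled)
RTT 5: cwnd = 17 MSS (congestion avoidance, +1)
RTT 6: cwnd = 18 MSS (congestion avoidance, +1)
RTT 7: cwnd = 19 MSS (congestion avoidance, +1)

19


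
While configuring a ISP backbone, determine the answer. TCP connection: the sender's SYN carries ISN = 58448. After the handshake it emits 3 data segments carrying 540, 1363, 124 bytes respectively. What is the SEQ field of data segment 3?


The SYN occupies sequence number ISN = 58448, so the first data byte is ISN + 1 = 58449.
SEQ of data segment i = (ISN + 1) + sum of payload sizes of segments 1..i-1.
Segment 1: SEQ = 58449, payload = 540 bytes
Segment 2: SEQ = 58989, payload = 1363 bytes
Segment 3: SEQ = 60352, payload = 124 bytes
SEQ of segment 3 = 58449 + 540 + 1363 = 60352

60352


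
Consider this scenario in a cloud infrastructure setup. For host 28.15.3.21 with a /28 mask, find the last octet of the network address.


Given: IP = 28.15.3.21, prefix = /28
Subnet mask = 255.255.255.240
Last octet of IP: 21
Last octet of mask: 240
Network last octet = 21 AND 240 = 16

16


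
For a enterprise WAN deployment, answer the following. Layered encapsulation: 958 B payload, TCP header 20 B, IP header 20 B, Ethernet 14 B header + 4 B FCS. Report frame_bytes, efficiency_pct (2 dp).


TCP segment = 958 + 20 = 978 B
IP packet = 978 + 20 = 998 B
Ethernet frame = 998 + 14 + 4 = 1016 B
Efficiency = app / frame = 958 / 1016 = 0.942913 = 94.2913% -> 94.29% (2 dp)

1016, 94.29


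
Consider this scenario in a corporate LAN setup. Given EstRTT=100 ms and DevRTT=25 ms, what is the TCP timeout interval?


Given: EstRTT = 100 ms, DevRTT = 25 ms
Timeout = EstRTT + 4 * DevRTT
4 * DevRTT = 4 * 25 = 100
Timeout = 100 + 100 = 200 ms

200


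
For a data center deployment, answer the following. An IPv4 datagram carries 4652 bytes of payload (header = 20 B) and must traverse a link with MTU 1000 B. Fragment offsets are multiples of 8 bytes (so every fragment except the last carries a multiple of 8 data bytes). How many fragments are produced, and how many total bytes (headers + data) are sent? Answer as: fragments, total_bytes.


Max data per non-final fragment = floor((MTU - header)/8)*8 = floor((1000 - 20)/8)*8 = floor(980/8)*8 = 976 B
Final fragment needs no 8-byte alignment: it can carry up to MTU - header = 980 B
Non-final fragments needed = ceil((payload - 980) / 976) = ceil(3672/976) = ceil(3.7623) = 4
Number of fragments = 4 + 1 = 5
Fragment sizes (data): 4 * 976 B + 748 B (last, 748 <= 980 OK)
Total bytes sent = payload + n_frags * header = 4652 + 5*20 = 4652 + 100 = 4752 B

5, 4752


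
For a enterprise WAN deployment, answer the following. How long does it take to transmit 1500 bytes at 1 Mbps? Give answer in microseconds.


Given: packet = 1500 bytes, bandwidth = 1 Mbps
Packet in bits = 1500 * 8 = 12000 bits
Bandwidth = 1 * 10^6 = 1000000 bps
Time = 12000 / 1000000 seconds
Time in us = 12000 * 10^6 / 1000000 = 12000

12000


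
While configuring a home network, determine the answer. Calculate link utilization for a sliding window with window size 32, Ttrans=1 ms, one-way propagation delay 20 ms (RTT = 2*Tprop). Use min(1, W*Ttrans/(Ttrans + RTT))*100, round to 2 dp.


Given: W = 32, Ttrans = 1 ms, RTT = 40 ms (= 2 * Tprop, Tprop = 20 ms)
Cycle time = Ttrans + RTT = 1 + 40 = 41 ms (first packet sent until its ACK returns)
W * Ttrans = 32 * 1 = 32 ms of sending per cycle
W * Ttrans / (Ttrans + RTT) = 32 / 41 = 0.780488
U = min(1, 0.780488) = 0.780488
U% = 78.05%

78.05


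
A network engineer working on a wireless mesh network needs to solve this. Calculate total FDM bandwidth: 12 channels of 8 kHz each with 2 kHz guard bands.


Given: 12 channels, 8 kHz each, guard = 2 kHz
Channel bandwidth = 12 * 8 = 96 kHz
Guard bands = 11 gaps * 2 kHz = 22 kHz
Total = 96 + 22 = 118 kHz

118


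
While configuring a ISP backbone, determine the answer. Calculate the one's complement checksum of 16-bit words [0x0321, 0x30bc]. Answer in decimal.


Given words: [0x0321, 0x30bc]
Step 1: Sum all words
Raw sum = 801 + 12476 = 13277
One's complement = ~13277 & 0xFFFF = 52258

52258


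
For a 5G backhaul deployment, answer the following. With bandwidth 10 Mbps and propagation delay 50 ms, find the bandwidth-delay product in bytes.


Given: bandwidth = 10 Mbps, delay = 50 ms
BDP in bits = 10 * 10^6 * 50 / 1000
BDP in bits = 500000
BDP in bytes = 500000 / 8 = 62500

62500


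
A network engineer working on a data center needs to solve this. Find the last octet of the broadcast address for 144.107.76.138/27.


Given: IP = 144.107.76.138, prefix = /27
Host bits = 32 - 27 = 5
Network last octet = 138 AND mask = 128
Host part size = 2^5 - 1 = 31
Broadcast last octet = 128 OR 31 = 159

159


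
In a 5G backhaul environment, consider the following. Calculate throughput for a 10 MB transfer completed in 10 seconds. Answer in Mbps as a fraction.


Given: file = 10 MB, time = 10 s
File in Mb = 10 * 8 = 80 Mb
Throughput = 80 / 10 Mbps
Throughput = 8 Mbps

8


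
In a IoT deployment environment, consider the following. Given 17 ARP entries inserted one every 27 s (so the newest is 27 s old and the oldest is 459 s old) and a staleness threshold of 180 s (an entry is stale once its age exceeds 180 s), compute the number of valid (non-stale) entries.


Ages are k * 459/17 s for k = 1..17 (spacing = 27.0000 s).
Entry k is valid iff k * 459/17 <= 180 iff k <= 17 * 180 / 459 = 6.6667
n_valid = floor(6.6667) = 6
(n_stale = 17 - 6 = 11)

6


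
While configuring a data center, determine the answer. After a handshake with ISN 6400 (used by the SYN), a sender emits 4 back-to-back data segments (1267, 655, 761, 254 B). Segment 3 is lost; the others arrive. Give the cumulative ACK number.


SYN uses sequence number 6400; first data byte = ISN + 1 = 6401.
Segment 1: SEQ = 6401, len = 1267 B, covers [6401, 7667]
Segment 2: SEQ = 7668, len = 655 B, covers [7668, 8322]
Segment 3: SEQ = 8323, len = 761 B, covers [8323, 9083] [LOST]
Segment 4: SEQ = 9084, len = 254 B, covers [9084, 9337]
In-order data received: bytes [6401, 8322] (segments 1..2).
Segment 3 missing -> gap begins at byte 8323; later segments buffered out of order.
Cumulative ACK = next expected in-order byte = 6401 + 1267 + 655 = 8323

8323


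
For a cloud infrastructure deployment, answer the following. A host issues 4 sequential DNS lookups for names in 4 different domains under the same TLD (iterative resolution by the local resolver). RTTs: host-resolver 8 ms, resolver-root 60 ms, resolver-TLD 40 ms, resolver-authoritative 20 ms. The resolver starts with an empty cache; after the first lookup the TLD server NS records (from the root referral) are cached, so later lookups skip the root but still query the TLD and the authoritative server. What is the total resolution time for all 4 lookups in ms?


Lookup 1 (cold cache): local + root + TLD + auth = 8 + 60 + 40 + 20 = 128 ms
Lookups 2..4 (TLD NS cached -> skip root; new domain -> still ask TLD and auth): local + TLD + auth = 8 + 40 + 20 = 68 ms each
Remaining 3 lookups: 3 * 68 = 204 ms
Total = 128 + 204 = 332 ms

332


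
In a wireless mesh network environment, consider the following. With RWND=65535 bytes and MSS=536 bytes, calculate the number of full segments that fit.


Given: RWND = 65535 bytes, MSS = 536 bytes
Full segments = floor(RWND / MSS)
Full segments = floor(65535 / 536)
Full segments = floor(122.2668) = 122

122


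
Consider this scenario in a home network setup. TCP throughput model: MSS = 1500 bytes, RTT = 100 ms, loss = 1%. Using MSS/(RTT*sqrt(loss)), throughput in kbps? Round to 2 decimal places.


Given: MSS = 1500 bytes, RTT = 100 ms, loss = 1%
RTT in seconds = 100 / 1000 = 0.1
Loss rate = 1% = 0.01
sqrt(loss) = sqrt(0.01) = 0.1
Throughput (bytes/s) = 1500 / (0.1 * 0.1) = 150000.0000
Throughput (kbps) = 150000.0000 * 8 / 1000 = 1200.000000 -> 1200.00 kbps (2 dp)

1200.00


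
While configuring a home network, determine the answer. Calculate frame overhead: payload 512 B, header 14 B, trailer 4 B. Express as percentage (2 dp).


Given: payload = 512 B, header = 14 B, trailer = 4 B
Overhead bytes = header + trailer = 14 + 4 = 18
Total frame = payload + overhead = 512 + 18 = 530
Overhead % = 18 / 530 * 100 = 3.3962% -> 3.40% (2 dp)

3.40


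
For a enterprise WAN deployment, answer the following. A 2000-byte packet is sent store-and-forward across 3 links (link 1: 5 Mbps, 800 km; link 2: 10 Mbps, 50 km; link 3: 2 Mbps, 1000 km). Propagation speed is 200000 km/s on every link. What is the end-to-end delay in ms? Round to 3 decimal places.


Packet = 2000 bytes = 16000 bits. Store-and-forward: sum (t_trans + t_prop) per link.
Link 1: t_trans = 16000/(5*10^6) s = 3.2000 ms; t_prop = 800/200000 s = 4.0000 ms; subtotal = 7.2000 ms
Link 2: t_trans = 16000/(10*10^6) s = 1.6000 ms; t_prop = 50/200000 s = 0.2500 ms; subtotal = 1.8500 ms
Link 3: t_trans = 16000/(2*10^6) s = 8.0000 ms; t_prop = 1000/200000 s = 5.0000 ms; subtotal = 13.0000 ms
End-to-end = 7.2000 + 1.8500 + 13.0000 = 22.0500 ms -> 22.050 ms (3 dp)

22.050


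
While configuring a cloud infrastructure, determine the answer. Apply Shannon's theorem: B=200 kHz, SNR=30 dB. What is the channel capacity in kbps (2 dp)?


Given: B = 200 kHz, SNR = 30 dB
SNR linear = 10^(30/10) = 1000
1 + SNR = 1001
log2(1001) = 9.9672262588
C = 200 * 1000 * 9.9672262588 = 1993445.2518 bps
C = 1993.445252 kbps -> 1993.45 kbps (2 dp)

1993.45


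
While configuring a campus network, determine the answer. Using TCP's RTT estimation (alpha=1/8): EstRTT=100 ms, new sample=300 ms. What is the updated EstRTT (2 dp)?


Given: EstRTT = 100 ms, SampleRTT = 300 ms, alpha = 1/8
New EstRTT = (1 - alpha) * EstRTT + alpha * SampleRTT
(7/8) * 100 = 87.5
(1/8) * 300 = 37.5
New EstRTT = 87.5 + 37.5 = 125 ms -> 125.00 ms (2 dp)

125.00


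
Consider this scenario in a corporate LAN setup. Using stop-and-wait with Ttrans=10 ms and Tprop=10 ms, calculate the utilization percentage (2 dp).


Given: Ttrans = 10 ms, Tprop = 10 ms
RTT = 2 * Tprop = 2 * 10 = 20 ms
U = Ttrans / (Ttrans + RTT)
U = 10 / (10 + 20)
U = 10 / 30 = 0.333333
U% = 33.33%

33.33


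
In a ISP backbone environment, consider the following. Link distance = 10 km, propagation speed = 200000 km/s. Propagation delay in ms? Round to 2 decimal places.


Given: distance = 10 km, speed = 200000 km/s
Delay = distance / speed = 10 / 200000 seconds
Delay in ms = 10 * 1000 / 200000
Delay = 0.0500 ms
Rounded to 2 dp = 0.05 ms

0.05


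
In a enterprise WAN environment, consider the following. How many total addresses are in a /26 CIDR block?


Given: CIDR prefix /26
Host bits = 32 - 26 = 6
Total addresses = 2^6 = 64

64


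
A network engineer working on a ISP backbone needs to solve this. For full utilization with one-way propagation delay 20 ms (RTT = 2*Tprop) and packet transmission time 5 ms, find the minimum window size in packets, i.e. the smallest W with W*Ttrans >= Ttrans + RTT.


Given: Ttrans = 5 ms, RTT = 40 ms (= 2 * Tprop, Tprop = 20 ms)
Time until first ACK returns = Ttrans + RTT = 5 + 40 = 45 ms
Need W * Ttrans >= Ttrans + RTT  ->  W >= (Ttrans + RTT) / Ttrans
(Ttrans + RTT) / Ttrans = 45 / 5 = 9
W_min = ceil(9) = 9

9


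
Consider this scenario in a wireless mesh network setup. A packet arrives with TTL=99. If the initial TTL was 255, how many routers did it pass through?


Given: initial TTL = 255, received TTL = 99
Hops = initial TTL - received TTL
Hops = 255 - 99 = 156

156


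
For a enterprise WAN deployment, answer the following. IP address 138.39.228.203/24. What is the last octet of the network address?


Given: IP = 138.39.228.203, prefix = /24
Subnet mask = 255.255.255.0
Last octet of IP: 203
Last octet of mask: 0
Network last octet = 203 AND 0 = 0

0


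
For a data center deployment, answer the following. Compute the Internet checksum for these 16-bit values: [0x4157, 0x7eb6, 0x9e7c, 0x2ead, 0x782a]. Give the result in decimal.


Given words: [0x4157, 0x7eb6, 0x9e7c, 0x2ead, 0x782a]
Step 1: Sum all words
Raw sum = 16727 + 32438 + 40572 + 11949 + 30762 = 132448
Step 2: Fold carry: (1376 + 2) = 1378
One's complement = ~1378 & 0xFFFF = 64157

64157


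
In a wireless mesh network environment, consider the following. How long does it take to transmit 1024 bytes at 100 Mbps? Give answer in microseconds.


Given: packet = 1024 bytes, bandwidth = 100 Mbps
Packet in bits = 1024 * 8 = 8192 bits
Bandwidth = 100 * 10^6 = 100000000 bps
Time = 8192 / 100000000 seconds
Time in us = 8192 * 10^6 / 100000000 = 81.92

81.92


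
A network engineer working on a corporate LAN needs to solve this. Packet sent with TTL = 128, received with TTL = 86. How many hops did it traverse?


Given: initial TTL = 128, received TTL = 86
Hops = initial TTL - received TTL
Hops = 128 - 86 = 42

42


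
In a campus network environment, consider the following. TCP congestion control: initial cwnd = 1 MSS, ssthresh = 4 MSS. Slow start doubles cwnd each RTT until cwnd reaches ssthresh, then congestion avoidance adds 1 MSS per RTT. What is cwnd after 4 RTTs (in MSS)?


RTT 0: cwnd = 1 MSS (initial)
RTT 1: cwnd = 2 MSS (slow start, doubled)
RTT 2: cwnd = 4 MSS (slow start, doubled)
RTT 3: cwnd = 5 MSS (congestion avoidance, +1)
RTT 4: cwnd = 6 MSS (congestion avoidance, +1)

6


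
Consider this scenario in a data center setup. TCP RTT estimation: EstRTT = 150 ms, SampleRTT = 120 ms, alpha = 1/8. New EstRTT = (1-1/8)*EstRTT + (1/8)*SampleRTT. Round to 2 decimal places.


Given: EstRTT = 150 ms, SampleRTT = 120 ms, alpha = 1/8
New EstRTT = (1 - alpha) * EstRTT + alpha * SampleRTT
(7/8) * 150 = 131.25
(1/8) * 120 = 15
New EstRTT = 131.25 + 15 = 146.25 ms -> 146.25 ms (2 dp)

146.25
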